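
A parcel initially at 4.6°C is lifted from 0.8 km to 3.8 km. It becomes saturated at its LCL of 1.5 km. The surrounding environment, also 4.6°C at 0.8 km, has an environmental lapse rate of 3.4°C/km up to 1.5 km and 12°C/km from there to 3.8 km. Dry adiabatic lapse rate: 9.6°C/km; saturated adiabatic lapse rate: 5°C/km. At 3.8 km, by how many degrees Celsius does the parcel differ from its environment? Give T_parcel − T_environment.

Parcel:
  From 800 m to 1500 m (dry): cools by 9.6 × 0.7 = 6.72°C, giving -2.12°C.
  From 1500 m to 3800 m (saturated): cools by 5 × 2.3 = 11.5°C, giving -13.62°C.
Environment:
  From 800 m to 1500 m (environment, lower layer): cools by 3.4 × 0.7 = 2.38°C, giving 2.22°C.
  From 1500 m to 3800 m (environment, upper layer): cools by 12 × 2.3 = 27.6°C, giving -25.38°C.
T_parcel − T_env = -13.62 − (-25.38) = +11.76°C

+11.76°C (parcel warmer than environment)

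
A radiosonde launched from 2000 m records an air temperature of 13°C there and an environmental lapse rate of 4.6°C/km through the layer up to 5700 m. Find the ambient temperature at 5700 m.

-4.02°C

From 2000 m to 5700 m (environmental): cools by 4.6 × 3.7 = 17.02°C, giving -4.02°C.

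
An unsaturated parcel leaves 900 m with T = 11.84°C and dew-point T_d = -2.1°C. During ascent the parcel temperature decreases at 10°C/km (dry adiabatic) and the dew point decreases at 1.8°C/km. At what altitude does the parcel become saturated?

2600 m

T and T_d converge at 10 − 1.8 = 8.2°C per km
Height above start = (11.84 − (-2.1)) / 8.2 = 1.7 km
LCL altitude = 900 m + 1700 m = 2600 m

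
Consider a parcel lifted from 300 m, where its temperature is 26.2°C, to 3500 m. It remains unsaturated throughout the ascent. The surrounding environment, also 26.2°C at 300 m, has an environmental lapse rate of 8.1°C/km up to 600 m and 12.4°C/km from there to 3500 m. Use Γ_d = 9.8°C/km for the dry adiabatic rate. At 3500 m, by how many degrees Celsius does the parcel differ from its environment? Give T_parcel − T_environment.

Parcel:
  300 → 3500 m (dry, 9.8°C/km): ΔT = -9.8 × 3.2 = -31.36°C → T = -5.16°C
Environment:
  300 → 600 m (environment, lower layer, 8.1°C/km): ΔT = -8.1 × 0.3 = -2.43°C → T = 23.77°C
  600 → 3500 m (environment, upper layer, 12.4°C/km): ΔT = -12.4 × 2.9 = -35.96°C → T = -12.19°C
T_parcel − T_env = -5.16 − (-12.19) = +7.03°C

+7.03°C (parcel warmer than environment)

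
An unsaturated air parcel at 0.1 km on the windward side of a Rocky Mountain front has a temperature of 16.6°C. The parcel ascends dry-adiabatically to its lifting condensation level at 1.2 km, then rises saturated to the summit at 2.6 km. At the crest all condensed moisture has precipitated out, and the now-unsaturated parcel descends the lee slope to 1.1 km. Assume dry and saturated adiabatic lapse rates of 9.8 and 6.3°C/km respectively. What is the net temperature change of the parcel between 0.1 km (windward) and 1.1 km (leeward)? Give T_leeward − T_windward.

100 → 1200 m (dry, 9.8°C/km): ΔT = -9.8 × 1.1 = -10.78°C → T = 5.82°C
1200 → 2600 m (saturated, 6.3°C/km): ΔT = -6.3 × 1.4 = -8.82°C → T = -3°C
2600 → 1100 m (dry descent, 9.8°C/km): ΔT = +9.8 × 1.5 = +14.7°C → T = 11.7°C
Net change vs windward start: 11.7 − 16.6 = -4.9°C

-4.9°C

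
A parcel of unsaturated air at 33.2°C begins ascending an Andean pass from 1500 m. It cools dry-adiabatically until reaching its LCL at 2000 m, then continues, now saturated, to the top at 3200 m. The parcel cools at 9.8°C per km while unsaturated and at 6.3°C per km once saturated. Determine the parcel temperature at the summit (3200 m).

20.74°C

1500–2000 m, dry: Δz = 0.5 km ⇒ ΔT = -4.9°C; T = 28.3°C
2000–3200 m, saturated: Δz = 1.2 km ⇒ ΔT = -7.56°C; T = 20.74°C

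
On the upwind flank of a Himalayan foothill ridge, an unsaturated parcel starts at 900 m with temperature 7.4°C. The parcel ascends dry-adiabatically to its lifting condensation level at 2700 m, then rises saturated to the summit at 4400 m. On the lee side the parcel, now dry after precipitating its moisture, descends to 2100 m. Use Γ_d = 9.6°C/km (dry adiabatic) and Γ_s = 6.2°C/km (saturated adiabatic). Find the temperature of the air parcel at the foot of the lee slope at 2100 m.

900–2700 m, dry: Δz = 1.8 km ⇒ ΔT = -17.28°C; T = -9.88°C
2700–4400 m, saturated: Δz = 1.7 km ⇒ ΔT = -10.54°C; T = -20.42°C
4400–2100 m, dry descent: Δz = 2.3 km ⇒ ΔT = +22.08°C; T = 1.66°C

1.66°C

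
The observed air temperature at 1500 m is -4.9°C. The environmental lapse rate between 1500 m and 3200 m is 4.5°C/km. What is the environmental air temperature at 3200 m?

-12.55°C

Environmental to 3200 m: -4.5 × 1.7 km = -7.65°C, so T = -12.55°C.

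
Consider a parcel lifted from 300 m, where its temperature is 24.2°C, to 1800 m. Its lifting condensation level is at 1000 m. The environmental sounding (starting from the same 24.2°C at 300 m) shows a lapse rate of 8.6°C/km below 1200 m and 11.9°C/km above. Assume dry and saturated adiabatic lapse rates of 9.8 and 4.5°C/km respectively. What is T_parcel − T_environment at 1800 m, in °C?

+4.42°C (parcel warmer than environment)

Parcel:
  300–1000 m, dry: Δz = 0.7 km ⇒ ΔT = -6.86°C; T = 17.34°C
  1000–1800 m, saturated: Δz = 0.8 km ⇒ ΔT = -3.6°C; T = 13.74°C
Environment:
  300–1200 m, environment, lower layer: Δz = 0.9 km ⇒ ΔT = -7.74°C; T = 16.46°C
  1200–1800 m, environment, upper layer: Δz = 0.6 km ⇒ ΔT = -7.14°C; T = 9.32°C
T_parcel − T_env = 13.74 − 9.32 = +4.42°C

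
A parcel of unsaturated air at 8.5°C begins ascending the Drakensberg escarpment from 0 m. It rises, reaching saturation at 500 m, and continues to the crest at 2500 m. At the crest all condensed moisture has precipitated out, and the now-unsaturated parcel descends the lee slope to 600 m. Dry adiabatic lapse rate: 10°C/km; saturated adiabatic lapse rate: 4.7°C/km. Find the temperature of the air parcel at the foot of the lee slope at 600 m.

0 → 500 m (dry, 10°C/km): ΔT = -10 × 0.5 = -5°C → T = 3.5°C
500 → 2500 m (saturated, 4.7°C/km): ΔT = -4.7 × 2 = -9.4°C → T = -5.9°C
2500 → 600 m (dry descent, 10°C/km): ΔT = +10 × 1.9 = +19°C → T = 13.1°C

13.1°C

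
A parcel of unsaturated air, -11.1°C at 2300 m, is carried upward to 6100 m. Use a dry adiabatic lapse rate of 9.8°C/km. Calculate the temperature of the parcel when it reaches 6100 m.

2300 → 6100 m (dry adiabatic, 9.8°C/km): ΔT = -9.8 × 3.8 = -37.24°C → T = -48.34°C

-48.34°C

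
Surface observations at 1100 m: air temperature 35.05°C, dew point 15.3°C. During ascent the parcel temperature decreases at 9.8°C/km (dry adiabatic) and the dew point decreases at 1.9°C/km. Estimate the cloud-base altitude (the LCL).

3600 m

T and T_d converge at 9.8 − 1.9 = 7.9°C per km
Height above start = (35.05 − 15.3) / 7.9 = 2.5 km
LCL altitude = 1100 m + 2500 m = 3600 m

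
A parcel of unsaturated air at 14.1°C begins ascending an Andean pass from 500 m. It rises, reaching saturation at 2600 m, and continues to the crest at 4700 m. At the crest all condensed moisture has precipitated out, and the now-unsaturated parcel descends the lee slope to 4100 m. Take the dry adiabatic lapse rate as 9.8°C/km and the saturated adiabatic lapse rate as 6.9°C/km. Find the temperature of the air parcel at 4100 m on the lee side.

-15.09°C

From 500 m to 2600 m (dry): cools by 9.8 × 2.1 = 20.58°C, giving -6.48°C.
From 2600 m to 4700 m (saturated): cools by 6.9 × 2.1 = 14.49°C, giving -20.97°C.
From 4700 m to 4100 m (dry descent): warms by 9.8 × 0.6 = 5.88°C, giving -15.09°C.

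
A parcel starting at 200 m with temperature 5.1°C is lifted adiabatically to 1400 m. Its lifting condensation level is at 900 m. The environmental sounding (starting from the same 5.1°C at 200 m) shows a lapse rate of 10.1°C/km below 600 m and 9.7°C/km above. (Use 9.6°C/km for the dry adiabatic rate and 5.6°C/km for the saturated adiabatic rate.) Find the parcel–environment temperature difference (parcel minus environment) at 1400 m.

Parcel:
  200 → 900 m (dry, 9.6°C/km): ΔT = -9.6 × 0.7 = -6.72°C → T = -1.62°C
  900 → 1400 m (saturated, 5.6°C/km): ΔT = -5.6 × 0.5 = -2.8°C → T = -4.42°C
Environment:
  200 → 600 m (environment, lower layer, 10.1°C/km): ΔT = -10.1 × 0.4 = -4.04°C → T = 1.06°C
  600 → 1400 m (environment, upper layer, 9.7°C/km): ΔT = -9.7 × 0.8 = -7.76°C → T = -6.7°C
T_parcel − T_env = -4.42 − (-6.7) = +2.28°C

+2.28°C (parcel warmer than environment)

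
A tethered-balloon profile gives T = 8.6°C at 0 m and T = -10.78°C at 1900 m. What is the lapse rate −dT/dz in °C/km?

Γ = −ΔT/Δz = (8.6 − (-10.78)) / (1900 − 0) m
  = 19.38°C / 1.9 km = 10.2°C/km

10.2°C/km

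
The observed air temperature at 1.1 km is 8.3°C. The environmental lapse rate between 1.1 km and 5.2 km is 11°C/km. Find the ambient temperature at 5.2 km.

From 1100 m to 5200 m (environmental): cools by 11 × 4.1 = 45.1°C, giving -36.8°C.

-36.8°C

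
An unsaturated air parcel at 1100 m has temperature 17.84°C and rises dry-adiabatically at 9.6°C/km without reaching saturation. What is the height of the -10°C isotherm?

4000 m

Height above start = (17.84 − (-10)) / 9.6 = 2.9 km
Altitude = 1100 m + 2900 m = 4000 m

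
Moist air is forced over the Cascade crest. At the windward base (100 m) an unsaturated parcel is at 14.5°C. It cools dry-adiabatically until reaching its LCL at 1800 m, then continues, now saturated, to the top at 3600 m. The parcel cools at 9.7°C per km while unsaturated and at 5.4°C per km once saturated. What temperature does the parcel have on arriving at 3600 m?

100–1800 m, dry: Δz = 1.7 km ⇒ ΔT = -16.49°C; T = -1.99°C
1800–3600 m, saturated: Δz = 1.8 km ⇒ ΔT = -9.72°C; T = -11.71°C

-11.71°C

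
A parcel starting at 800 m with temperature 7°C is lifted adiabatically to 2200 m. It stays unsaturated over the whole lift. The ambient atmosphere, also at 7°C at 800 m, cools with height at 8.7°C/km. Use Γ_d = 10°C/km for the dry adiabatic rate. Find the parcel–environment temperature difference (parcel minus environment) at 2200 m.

Parcel:
  800 → 2200 m (dry, 10°C/km): ΔT = -10 × 1.4 = -14°C → T = -7°C
Environment:
  800 → 2200 m (environment, 8.7°C/km): ΔT = -8.7 × 1.4 = -12.18°C → T = -5.18°C
T_parcel − T_env = -7 − (-5.18) = -1.82°C

-1.82°C (parcel cooler than environment)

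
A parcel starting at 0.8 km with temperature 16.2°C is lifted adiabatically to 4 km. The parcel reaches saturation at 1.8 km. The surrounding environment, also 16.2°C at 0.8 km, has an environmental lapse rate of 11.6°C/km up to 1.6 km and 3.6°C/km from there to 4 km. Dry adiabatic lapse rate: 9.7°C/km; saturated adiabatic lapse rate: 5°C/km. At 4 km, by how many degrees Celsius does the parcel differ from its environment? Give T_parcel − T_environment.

-2.78°C (parcel cooler than environment)

Parcel:
  From 800 m to 1800 m (dry): cools by 9.7 × 1 = 9.7°C, giving 6.5°C.
  From 1800 m to 4000 m (saturated): cools by 5 × 2.2 = 11°C, giving -4.5°C.
Environment:
  From 800 m to 1600 m (environment, lower layer): cools by 11.6 × 0.8 = 9.28°C, giving 6.92°C.
  From 1600 m to 4000 m (environment, upper layer): cools by 3.6 × 2.4 = 8.64°C, giving -1.72°C.
T_parcel − T_env = -4.5 − (-1.72) = -2.78°C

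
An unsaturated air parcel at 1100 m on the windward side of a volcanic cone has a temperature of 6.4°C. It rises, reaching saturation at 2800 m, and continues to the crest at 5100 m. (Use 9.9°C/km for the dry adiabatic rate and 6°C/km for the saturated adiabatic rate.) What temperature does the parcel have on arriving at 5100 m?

-24.23°C

1100–2800 m, dry: Δz = 1.7 km ⇒ ΔT = -16.83°C; T = -10.43°C
2800–5100 m, saturated: Δz = 2.3 km ⇒ ΔT = -13.8°C; T = -24.23°C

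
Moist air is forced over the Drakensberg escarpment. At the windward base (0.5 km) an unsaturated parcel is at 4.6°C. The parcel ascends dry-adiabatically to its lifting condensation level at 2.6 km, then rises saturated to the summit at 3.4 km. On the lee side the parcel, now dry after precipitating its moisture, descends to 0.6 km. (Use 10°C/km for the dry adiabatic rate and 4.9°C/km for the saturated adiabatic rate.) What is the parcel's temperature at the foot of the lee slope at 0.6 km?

7.68°C

Dry to 2600 m: -10 × 2.1 km = -21°C, so T = -16.4°C.
Saturated to 3400 m: -4.9 × 0.8 km = -3.92°C, so T = -20.32°C.
Dry descent to 600 m: +10 × 2.8 km = +28°C, so T = 7.68°C.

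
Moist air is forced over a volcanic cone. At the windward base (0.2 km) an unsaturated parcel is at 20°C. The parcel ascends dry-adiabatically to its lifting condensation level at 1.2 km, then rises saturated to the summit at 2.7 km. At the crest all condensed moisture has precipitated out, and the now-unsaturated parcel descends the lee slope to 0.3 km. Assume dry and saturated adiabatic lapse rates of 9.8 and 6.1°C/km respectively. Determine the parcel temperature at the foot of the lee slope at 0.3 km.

From 200 m to 1200 m (dry): cools by 9.8 × 1 = 9.8°C, giving 10.2°C.
From 1200 m to 2700 m (saturated): cools by 6.1 × 1.5 = 9.15°C, giving 1.05°C.
From 2700 m to 300 m (dry descent): warms by 9.8 × 2.4 = 23.52°C, giving 24.57°C.

24.57°C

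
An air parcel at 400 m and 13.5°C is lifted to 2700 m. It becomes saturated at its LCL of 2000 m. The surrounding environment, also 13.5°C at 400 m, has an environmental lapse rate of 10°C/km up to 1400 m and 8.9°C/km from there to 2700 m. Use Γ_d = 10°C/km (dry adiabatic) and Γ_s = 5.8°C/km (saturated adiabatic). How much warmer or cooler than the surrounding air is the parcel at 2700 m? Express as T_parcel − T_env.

+1.51°C (parcel warmer than environment)

Parcel:
  From 400 m to 2000 m (dry): cools by 10 × 1.6 = 16°C, giving -2.5°C.
  From 2000 m to 2700 m (saturated): cools by 5.8 × 0.7 = 4.06°C, giving -6.56°C.
Environment:
  From 400 m to 1400 m (environment, lower layer): cools by 10 × 1 = 10°C, giving 3.5°C.
  From 1400 m to 2700 m (environment, upper layer): cools by 8.9 × 1.3 = 11.57°C, giving -8.07°C.
T_parcel − T_env = -6.56 − (-8.07) = +1.51°C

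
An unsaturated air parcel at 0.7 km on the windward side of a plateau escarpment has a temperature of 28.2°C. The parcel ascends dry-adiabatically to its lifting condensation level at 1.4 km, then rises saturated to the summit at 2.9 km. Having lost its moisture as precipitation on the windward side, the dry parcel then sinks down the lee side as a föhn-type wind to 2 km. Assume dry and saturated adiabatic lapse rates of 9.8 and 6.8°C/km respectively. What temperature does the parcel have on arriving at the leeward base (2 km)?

700 → 1400 m (dry, 9.8°C/km): ΔT = -9.8 × 0.7 = -6.86°C → T = 21.34°C
1400 → 2900 m (saturated, 6.8°C/km): ΔT = -6.8 × 1.5 = -10.2°C → T = 11.14°C
2900 → 2000 m (dry descent, 9.8°C/km): ΔT = +9.8 × 0.9 = +8.82°C → T = 19.96°C

19.96°C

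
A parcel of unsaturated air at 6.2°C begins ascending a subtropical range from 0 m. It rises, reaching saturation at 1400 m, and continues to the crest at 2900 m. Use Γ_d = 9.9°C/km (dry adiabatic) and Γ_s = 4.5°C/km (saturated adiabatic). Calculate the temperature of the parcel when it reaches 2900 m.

From 0 m to 1400 m (dry): cools by 9.9 × 1.4 = 13.86°C, giving -7.66°C.
From 1400 m to 2900 m (saturated): cools by 4.5 × 1.5 = 6.75°C, giving -14.41°C.

-14.41°C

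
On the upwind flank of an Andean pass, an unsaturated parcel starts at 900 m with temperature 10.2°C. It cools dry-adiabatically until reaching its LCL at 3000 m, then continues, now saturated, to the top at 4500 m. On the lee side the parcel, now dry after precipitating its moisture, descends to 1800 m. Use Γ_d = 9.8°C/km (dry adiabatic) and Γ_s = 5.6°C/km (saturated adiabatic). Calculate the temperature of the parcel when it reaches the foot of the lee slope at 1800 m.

7.68°C

900–3000 m, dry: Δz = 2.1 km ⇒ ΔT = -20.58°C; T = -10.38°C
3000–4500 m, saturated: Δz = 1.5 km ⇒ ΔT = -8.4°C; T = -18.78°C
4500–1800 m, dry descent: Δz = 2.7 km ⇒ ΔT = +26.46°C; T = 7.68°C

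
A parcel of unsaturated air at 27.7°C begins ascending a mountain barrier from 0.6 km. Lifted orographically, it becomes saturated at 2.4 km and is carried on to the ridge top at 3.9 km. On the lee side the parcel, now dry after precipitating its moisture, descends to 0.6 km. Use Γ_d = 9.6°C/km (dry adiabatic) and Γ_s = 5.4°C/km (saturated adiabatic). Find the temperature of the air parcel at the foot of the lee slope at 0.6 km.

600–2400 m, dry: Δz = 1.8 km ⇒ ΔT = -17.28°C; T = 10.42°C
2400–3900 m, saturated: Δz = 1.5 km ⇒ ΔT = -8.1°C; T = 2.32°C
3900–600 m, dry descent: Δz = 3.3 km ⇒ ΔT = +31.68°C; T = 34°C

34°C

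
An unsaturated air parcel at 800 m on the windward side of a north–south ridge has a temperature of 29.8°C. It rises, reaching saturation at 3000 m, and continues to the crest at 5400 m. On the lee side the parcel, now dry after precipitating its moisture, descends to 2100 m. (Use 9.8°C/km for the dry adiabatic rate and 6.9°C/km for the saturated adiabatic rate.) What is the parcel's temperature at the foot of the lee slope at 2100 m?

800 → 3000 m (dry, 9.8°C/km): ΔT = -9.8 × 2.2 = -21.56°C → T = 8.24°C
3000 → 5400 m (saturated, 6.9°C/km): ΔT = -6.9 × 2.4 = -16.56°C → T = -8.32°C
5400 → 2100 m (dry descent, 9.8°C/km): ΔT = +9.8 × 3.3 = +32.34°C → T = 24.02°C

24.02°C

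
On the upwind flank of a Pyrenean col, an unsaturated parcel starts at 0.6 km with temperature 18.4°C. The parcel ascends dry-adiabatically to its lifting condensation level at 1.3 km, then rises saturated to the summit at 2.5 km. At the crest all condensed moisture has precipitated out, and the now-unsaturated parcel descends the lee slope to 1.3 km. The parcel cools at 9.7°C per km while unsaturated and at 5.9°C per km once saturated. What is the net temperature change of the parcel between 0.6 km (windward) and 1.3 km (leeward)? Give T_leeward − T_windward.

-2.23°C

From 600 m to 1300 m (dry): cools by 9.7 × 0.7 = 6.79°C, giving 11.61°C.
From 1300 m to 2500 m (saturated): cools by 5.9 × 1.2 = 7.08°C, giving 4.53°C.
From 2500 m to 1300 m (dry descent): warms by 9.7 × 1.2 = 11.64°C, giving 16.17°C.
Net change vs windward start: 16.17 − 18.4 = -2.23°C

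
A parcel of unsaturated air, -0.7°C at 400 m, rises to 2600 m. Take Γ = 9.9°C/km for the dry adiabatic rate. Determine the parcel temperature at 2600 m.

-22.48°C

Dry adiabatic to 2600 m: -9.9 × 2.2 km = -21.78°C, so T = -22.48°C.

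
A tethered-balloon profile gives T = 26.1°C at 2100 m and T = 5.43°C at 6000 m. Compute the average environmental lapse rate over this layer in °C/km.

5.3°C/km

Γ = −ΔT/Δz = (26.1 − 5.43) / (6000 − 2100) m
  = 20.67°C / 3.9 km = 5.3°C/km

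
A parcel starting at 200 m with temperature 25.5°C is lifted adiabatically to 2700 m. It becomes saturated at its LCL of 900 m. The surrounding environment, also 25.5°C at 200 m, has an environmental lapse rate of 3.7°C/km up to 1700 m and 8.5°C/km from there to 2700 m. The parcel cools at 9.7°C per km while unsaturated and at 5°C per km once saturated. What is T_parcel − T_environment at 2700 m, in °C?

-1.74°C (parcel cooler than environment)

Parcel:
  From 200 m to 900 m (dry): cools by 9.7 × 0.7 = 6.79°C, giving 18.71°C.
  From 900 m to 2700 m (saturated): cools by 5 × 1.8 = 9°C, giving 9.71°C.
Environment:
  From 200 m to 1700 m (environment, lower layer): cools by 3.7 × 1.5 = 5.55°C, giving 19.95°C.
  From 1700 m to 2700 m (environment, upper layer): cools by 8.5 × 1 = 8.5°C, giving 11.45°C.
T_parcel − T_env = 9.71 − 11.45 = -1.74°C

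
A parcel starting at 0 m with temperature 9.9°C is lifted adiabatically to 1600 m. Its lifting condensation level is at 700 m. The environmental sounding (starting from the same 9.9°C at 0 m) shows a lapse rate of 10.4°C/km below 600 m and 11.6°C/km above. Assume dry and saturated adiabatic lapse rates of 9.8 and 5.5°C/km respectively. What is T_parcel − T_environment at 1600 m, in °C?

+6.03°C (parcel warmer than environment)

Parcel:
  0–700 m, dry: Δz = 0.7 km ⇒ ΔT = -6.86°C; T = 3.04°C
  700–1600 m, saturated: Δz = 0.9 km ⇒ ΔT = -4.95°C; T = -1.91°C
Environment:
  0–600 m, environment, lower layer: Δz = 0.6 km ⇒ ΔT = -6.24°C; T = 3.66°C
  600–1600 m, environment, upper layer: Δz = 1 km ⇒ ΔT = -11.6°C; T = -7.94°C
T_parcel − T_env = -1.91 − (-7.94) = +6.03°C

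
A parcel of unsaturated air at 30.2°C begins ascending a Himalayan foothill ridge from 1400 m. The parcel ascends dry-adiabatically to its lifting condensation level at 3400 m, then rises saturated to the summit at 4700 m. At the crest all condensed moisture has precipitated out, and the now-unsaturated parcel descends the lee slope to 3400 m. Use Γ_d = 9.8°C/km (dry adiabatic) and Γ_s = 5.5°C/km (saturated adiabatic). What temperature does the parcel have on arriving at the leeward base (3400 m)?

16.19°C

Dry to 3400 m: -9.8 × 2 km = -19.6°C, so T = 10.6°C.
Saturated to 4700 m: -5.5 × 1.3 km = -7.15°C, so T = 3.45°C.
Dry descent to 3400 m: +9.8 × 1.3 km = +12.74°C, so T = 16.19°C.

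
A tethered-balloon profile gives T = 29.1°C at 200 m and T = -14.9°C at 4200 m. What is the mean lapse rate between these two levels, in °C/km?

Γ = −ΔT/Δz = (29.1 − (-14.9)) / (4200 − 200) m
  = 44°C / 4 km = 11°C/km

11°C/km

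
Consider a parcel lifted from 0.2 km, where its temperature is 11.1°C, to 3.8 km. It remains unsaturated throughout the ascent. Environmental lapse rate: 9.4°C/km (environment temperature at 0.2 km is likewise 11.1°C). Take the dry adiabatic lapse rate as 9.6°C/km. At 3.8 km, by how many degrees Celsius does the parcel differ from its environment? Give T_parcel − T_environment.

-0.72°C (parcel cooler than environment)

Parcel:
  200–3800 m, dry: Δz = 3.6 km ⇒ ΔT = -34.56°C; T = -23.46°C
Environment:
  200–3800 m, environment: Δz = 3.6 km ⇒ ΔT = -33.84°C; T = -22.74°C
T_parcel − T_env = -23.46 − (-22.74) = -0.72°C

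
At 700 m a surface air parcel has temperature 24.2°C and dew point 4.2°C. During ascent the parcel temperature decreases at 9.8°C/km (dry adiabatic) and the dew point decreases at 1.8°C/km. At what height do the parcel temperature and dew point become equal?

3200 m

T and T_d converge at 9.8 − 1.8 = 8°C per km
Height above start = (24.2 − 4.2) / 8 = 2.5 km
LCL altitude = 700 m + 2500 m = 3200 m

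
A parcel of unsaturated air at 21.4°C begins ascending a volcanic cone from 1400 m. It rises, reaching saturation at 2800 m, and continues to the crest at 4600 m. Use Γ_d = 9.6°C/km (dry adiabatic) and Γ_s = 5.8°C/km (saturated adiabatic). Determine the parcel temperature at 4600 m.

-2.48°C

1400–2800 m, dry: Δz = 1.4 km ⇒ ΔT = -13.44°C; T = 7.96°C
2800–4600 m, saturated: Δz = 1.8 km ⇒ ΔT = -10.44°C; T = -2.48°C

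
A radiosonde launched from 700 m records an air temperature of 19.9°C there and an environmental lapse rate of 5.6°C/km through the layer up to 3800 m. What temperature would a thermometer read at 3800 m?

700 → 3800 m (environmental, 5.6°C/km): ΔT = -5.6 × 3.1 = -17.36°C → T = 2.54°C

2.54°C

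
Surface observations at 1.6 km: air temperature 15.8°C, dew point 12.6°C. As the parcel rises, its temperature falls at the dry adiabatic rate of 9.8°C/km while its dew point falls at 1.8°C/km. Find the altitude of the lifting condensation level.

2 km

T and T_d converge at 9.8 − 1.8 = 8°C per km
Height above start = (15.8 − 12.6) / 8 = 0.4 km
LCL altitude = 1600 m + 400 m = 2000 m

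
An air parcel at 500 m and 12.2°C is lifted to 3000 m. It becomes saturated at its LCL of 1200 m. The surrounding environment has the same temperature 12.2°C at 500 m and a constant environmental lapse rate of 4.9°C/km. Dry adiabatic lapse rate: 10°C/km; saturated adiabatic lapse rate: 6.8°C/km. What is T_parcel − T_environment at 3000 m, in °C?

-6.99°C (parcel cooler than environment)

Parcel:
  From 500 m to 1200 m (dry): cools by 10 × 0.7 = 7°C, giving 5.2°C.
  From 1200 m to 3000 m (saturated): cools by 6.8 × 1.8 = 12.24°C, giving -7.04°C.
Environment:
  From 500 m to 3000 m (environment): cools by 4.9 × 2.5 = 12.25°C, giving -0.05°C.
T_parcel − T_env = -7.04 − (-0.05) = -6.99°C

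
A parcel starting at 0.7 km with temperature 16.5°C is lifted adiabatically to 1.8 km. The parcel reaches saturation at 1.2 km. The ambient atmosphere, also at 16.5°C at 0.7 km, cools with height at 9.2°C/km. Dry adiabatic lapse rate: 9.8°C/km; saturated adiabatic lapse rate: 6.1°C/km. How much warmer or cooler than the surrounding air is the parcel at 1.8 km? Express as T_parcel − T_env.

+1.56°C (parcel warmer than environment)

Parcel:
  From 700 m to 1200 m (dry): cools by 9.8 × 0.5 = 4.9°C, giving 11.6°C.
  From 1200 m to 1800 m (saturated): cools by 6.1 × 0.6 = 3.66°C, giving 7.94°C.
Environment:
  From 700 m to 1800 m (environment): cools by 9.2 × 1.1 = 10.12°C, giving 6.38°C.
T_parcel − T_env = 7.94 − 6.38 = +1.56°C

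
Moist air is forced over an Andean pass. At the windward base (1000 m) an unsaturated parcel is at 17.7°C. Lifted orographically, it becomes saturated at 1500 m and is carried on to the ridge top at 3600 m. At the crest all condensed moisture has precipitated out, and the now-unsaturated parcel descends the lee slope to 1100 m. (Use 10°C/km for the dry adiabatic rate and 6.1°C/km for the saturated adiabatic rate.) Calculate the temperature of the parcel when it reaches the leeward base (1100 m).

Dry to 1500 m: -10 × 0.5 km = -5°C, so T = 12.7°C.
Saturated to 3600 m: -6.1 × 2.1 km = -12.81°C, so T = -0.11°C.
Dry descent to 1100 m: +10 × 2.5 km = +25°C, so T = 24.89°C.

24.89°C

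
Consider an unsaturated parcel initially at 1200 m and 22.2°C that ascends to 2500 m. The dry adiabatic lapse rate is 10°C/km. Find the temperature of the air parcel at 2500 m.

9.2°C

1200 → 2500 m (dry adiabatic, 10°C/km): ΔT = -10 × 1.3 = -13°C → T = 9.2°C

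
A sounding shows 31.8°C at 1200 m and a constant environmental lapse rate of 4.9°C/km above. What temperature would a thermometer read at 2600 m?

Environmental to 2600 m: -4.9 × 1.4 km = -6.86°C, so T = 24.94°C.

24.94°C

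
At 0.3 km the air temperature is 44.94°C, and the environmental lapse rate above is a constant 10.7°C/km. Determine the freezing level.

4.5 km

Height above start = (44.94 − 0) / 10.7 = 4.2 km
Altitude = 300 m + 4200 m = 4500 m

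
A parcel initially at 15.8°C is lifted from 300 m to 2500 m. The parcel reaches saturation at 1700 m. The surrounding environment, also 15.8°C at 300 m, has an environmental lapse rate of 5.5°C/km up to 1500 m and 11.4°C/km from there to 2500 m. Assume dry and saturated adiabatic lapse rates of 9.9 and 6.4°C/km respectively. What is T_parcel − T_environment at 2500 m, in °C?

-0.98°C (parcel cooler than environment)

Parcel:
  300 → 1700 m (dry, 9.9°C/km): ΔT = -9.9 × 1.4 = -13.86°C → T = 1.94°C
  1700 → 2500 m (saturated, 6.4°C/km): ΔT = -6.4 × 0.8 = -5.12°C → T = -3.18°C
Environment:
  300 → 1500 m (environment, lower layer, 5.5°C/km): ΔT = -5.5 × 1.2 = -6.6°C → T = 9.2°C
  1500 → 2500 m (environment, upper layer, 11.4°C/km): ΔT = -11.4 × 1 = -11.4°C → T = -2.2°C
T_parcel − T_env = -3.18 − (-2.2) = -0.98°C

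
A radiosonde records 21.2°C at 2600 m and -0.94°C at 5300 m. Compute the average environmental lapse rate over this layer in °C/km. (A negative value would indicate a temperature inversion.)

8.2°C/km

Γ = −ΔT/Δz = (21.2 − (-0.94)) / (5300 − 2600) m
  = 22.14°C / 2.7 km = 8.2°C/km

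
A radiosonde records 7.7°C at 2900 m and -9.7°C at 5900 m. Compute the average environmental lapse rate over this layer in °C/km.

Γ = −ΔT/Δz = (7.7 − (-9.7)) / (5900 − 2900) m
  = 17.4°C / 3 km = 5.8°C/km

5.8°C/km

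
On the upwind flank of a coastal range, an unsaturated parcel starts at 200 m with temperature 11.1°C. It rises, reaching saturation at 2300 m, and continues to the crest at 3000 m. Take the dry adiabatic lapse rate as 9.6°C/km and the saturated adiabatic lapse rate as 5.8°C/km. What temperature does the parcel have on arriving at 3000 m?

-13.12°C

200–2300 m, dry: Δz = 2.1 km ⇒ ΔT = -20.16°C; T = -9.06°C
2300–3000 m, saturated: Δz = 0.7 km ⇒ ΔT = -4.06°C; T = -13.12°C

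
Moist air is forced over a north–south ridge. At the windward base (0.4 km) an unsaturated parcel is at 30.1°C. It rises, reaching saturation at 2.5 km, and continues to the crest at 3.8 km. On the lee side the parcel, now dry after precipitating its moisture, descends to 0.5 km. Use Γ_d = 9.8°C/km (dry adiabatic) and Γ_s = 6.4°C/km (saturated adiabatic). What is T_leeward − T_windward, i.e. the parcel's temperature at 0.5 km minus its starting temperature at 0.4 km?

400 → 2500 m (dry, 9.8°C/km): ΔT = -9.8 × 2.1 = -20.58°C → T = 9.52°C
2500 → 3800 m (saturated, 6.4°C/km): ΔT = -6.4 × 1.3 = -8.32°C → T = 1.2°C
3800 → 500 m (dry descent, 9.8°C/km): ΔT = +9.8 × 3.3 = +32.34°C → T = 33.54°C
Net change vs windward start: 33.54 − 30.1 = +3.44°C

+3.44°C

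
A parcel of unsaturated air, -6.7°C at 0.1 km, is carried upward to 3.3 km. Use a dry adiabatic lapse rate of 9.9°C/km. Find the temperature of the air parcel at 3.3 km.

-38.38°C

100 → 3300 m (dry adiabatic, 9.9°C/km): ΔT = -9.9 × 3.2 = -31.68°C → T = -38.38°C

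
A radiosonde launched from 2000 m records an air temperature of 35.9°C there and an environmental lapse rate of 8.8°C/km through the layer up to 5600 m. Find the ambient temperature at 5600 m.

Environmental to 5600 m: -8.8 × 3.6 km = -31.68°C, so T = 4.22°C.

4.22°C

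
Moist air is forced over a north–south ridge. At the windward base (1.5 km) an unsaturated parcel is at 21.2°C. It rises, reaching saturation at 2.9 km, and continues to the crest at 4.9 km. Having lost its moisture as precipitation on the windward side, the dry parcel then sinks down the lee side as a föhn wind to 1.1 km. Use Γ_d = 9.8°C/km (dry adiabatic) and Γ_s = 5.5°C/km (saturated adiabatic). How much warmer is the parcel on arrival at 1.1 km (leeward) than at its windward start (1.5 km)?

+12.52°C

From 1500 m to 2900 m (dry): cools by 9.8 × 1.4 = 13.72°C, giving 7.48°C.
From 2900 m to 4900 m (saturated): cools by 5.5 × 2 = 11°C, giving -3.52°C.
From 4900 m to 1100 m (dry descent): warms by 9.8 × 3.8 = 37.24°C, giving 33.72°C.
Net change vs windward start: 33.72 − 21.2 = +12.52°C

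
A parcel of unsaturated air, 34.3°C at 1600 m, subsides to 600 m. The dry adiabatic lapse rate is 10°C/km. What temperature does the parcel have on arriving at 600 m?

44.3°C

From 1600 m to 600 m (dry adiabatic): warms by 10 × 1 = 10°C, giving 44.3°C.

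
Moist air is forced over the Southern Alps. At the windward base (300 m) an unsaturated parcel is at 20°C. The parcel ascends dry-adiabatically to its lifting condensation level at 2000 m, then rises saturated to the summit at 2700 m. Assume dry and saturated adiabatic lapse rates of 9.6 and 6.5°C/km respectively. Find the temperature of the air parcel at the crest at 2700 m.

300 → 2000 m (dry, 9.6°C/km): ΔT = -9.6 × 1.7 = -16.32°C → T = 3.68°C
2000 → 2700 m (saturated, 6.5°C/km): ΔT = -6.5 × 0.7 = -4.55°C → T = -0.87°C

-0.87°C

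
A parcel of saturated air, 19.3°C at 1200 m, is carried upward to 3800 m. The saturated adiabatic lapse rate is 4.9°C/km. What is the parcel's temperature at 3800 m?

Saturated adiabatic to 3800 m: -4.9 × 2.6 km = -12.74°C, so T = 6.56°C.

6.56°C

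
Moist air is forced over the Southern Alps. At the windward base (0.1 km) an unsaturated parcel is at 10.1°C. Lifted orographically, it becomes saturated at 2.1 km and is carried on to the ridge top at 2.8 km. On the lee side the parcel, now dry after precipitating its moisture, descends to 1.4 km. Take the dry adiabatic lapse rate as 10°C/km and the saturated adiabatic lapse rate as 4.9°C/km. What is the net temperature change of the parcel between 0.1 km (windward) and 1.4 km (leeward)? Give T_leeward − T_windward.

100 → 2100 m (dry, 10°C/km): ΔT = -10 × 2 = -20°C → T = -9.9°C
2100 → 2800 m (saturated, 4.9°C/km): ΔT = -4.9 × 0.7 = -3.43°C → T = -13.33°C
2800 → 1400 m (dry descent, 10°C/km): ΔT = +10 × 1.4 = +14°C → T = 0.67°C
Net change vs windward start: 0.67 − 10.1 = -9.43°C

-9.43°C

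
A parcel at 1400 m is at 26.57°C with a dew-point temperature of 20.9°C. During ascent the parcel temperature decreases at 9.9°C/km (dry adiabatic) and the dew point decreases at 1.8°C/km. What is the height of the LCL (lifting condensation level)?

2100 m

T and T_d converge at 9.9 − 1.8 = 8.1°C per km
Height above start = (26.57 − 20.9) / 8.1 = 0.7 km
LCL altitude = 1400 m + 700 m = 2100 m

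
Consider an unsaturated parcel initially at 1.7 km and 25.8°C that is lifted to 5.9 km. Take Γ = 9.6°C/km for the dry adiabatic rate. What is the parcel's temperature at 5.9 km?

-14.52°C

1700 → 5900 m (dry adiabatic, 9.6°C/km): ΔT = -9.6 × 4.2 = -40.32°C → T = -14.52°C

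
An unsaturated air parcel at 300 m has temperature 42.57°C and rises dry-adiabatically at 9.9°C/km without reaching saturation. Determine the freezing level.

4600 m

Height above start = (42.57 − 0) / 9.9 = 4.3 km
Altitude = 300 m + 4300 m = 4600 m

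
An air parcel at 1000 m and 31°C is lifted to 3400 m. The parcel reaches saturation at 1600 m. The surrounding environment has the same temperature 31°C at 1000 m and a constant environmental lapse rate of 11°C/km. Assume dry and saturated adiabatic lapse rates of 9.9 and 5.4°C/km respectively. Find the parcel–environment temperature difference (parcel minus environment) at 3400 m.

Parcel:
  1000 → 1600 m (dry, 9.9°C/km): ΔT = -9.9 × 0.6 = -5.94°C → T = 25.06°C
  1600 → 3400 m (saturated, 5.4°C/km): ΔT = -5.4 × 1.8 = -9.72°C → T = 15.34°C
Environment:
  1000 → 3400 m (environment, 11°C/km): ΔT = -11 × 2.4 = -26.4°C → T = 4.6°C
T_parcel − T_env = 15.34 − 4.6 = +10.74°C

+10.74°C (parcel warmer than environment)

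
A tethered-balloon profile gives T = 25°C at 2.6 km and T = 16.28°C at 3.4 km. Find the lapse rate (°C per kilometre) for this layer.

10.9°C/km

Γ = −ΔT/Δz = (25 − 16.28) / (3400 − 2600) m
  = 8.72°C / 0.8 km = 10.9°C/km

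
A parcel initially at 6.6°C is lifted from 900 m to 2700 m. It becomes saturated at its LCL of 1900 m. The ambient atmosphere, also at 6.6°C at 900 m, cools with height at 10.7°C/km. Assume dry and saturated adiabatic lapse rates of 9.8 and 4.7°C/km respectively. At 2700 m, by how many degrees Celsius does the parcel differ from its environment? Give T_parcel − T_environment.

Parcel:
  900–1900 m, dry: Δz = 1 km ⇒ ΔT = -9.8°C; T = -3.2°C
  1900–2700 m, saturated: Δz = 0.8 km ⇒ ΔT = -3.76°C; T = -6.96°C
Environment:
  900–2700 m, environment: Δz = 1.8 km ⇒ ΔT = -19.26°C; T = -12.66°C
T_parcel − T_env = -6.96 − (-12.66) = +5.7°C

+5.7°C (parcel warmer than environment)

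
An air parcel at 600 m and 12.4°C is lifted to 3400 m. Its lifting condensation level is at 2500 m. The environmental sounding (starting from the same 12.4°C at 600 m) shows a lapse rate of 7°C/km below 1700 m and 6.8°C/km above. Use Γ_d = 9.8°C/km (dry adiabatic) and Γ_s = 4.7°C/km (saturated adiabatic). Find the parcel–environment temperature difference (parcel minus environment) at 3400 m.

-3.59°C (parcel cooler than environment)

Parcel:
  Dry to 2500 m: -9.8 × 1.9 km = -18.62°C, so T = -6.22°C.
  Saturated to 3400 m: -4.7 × 0.9 km = -4.23°C, so T = -10.45°C.
Environment:
  Environment, lower layer to 1700 m: -7 × 1.1 km = -7.7°C, so T = 4.7°C.
  Environment, upper layer to 3400 m: -6.8 × 1.7 km = -11.56°C, so T = -6.86°C.
T_parcel − T_env = -10.45 − (-6.86) = -3.59°C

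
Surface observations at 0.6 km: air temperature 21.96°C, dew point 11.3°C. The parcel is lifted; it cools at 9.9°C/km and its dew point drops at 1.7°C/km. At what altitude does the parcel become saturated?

T and T_d converge at 9.9 − 1.7 = 8.2°C per km
Height above start = (21.96 − 11.3) / 8.2 = 1.3 km
LCL altitude = 600 m + 1300 m = 1900 m

1.9 km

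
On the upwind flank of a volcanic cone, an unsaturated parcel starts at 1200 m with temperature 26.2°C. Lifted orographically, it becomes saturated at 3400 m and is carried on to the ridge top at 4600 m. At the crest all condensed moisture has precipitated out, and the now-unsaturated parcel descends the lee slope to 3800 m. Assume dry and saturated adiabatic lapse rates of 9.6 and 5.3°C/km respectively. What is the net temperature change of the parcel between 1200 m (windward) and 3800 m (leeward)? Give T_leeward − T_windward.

1200–3400 m, dry: Δz = 2.2 km ⇒ ΔT = -21.12°C; T = 5.08°C
3400–4600 m, saturated: Δz = 1.2 km ⇒ ΔT = -6.36°C; T = -1.28°C
4600–3800 m, dry descent: Δz = 0.8 km ⇒ ΔT = +7.68°C; T = 6.4°C
Net change vs windward start: 6.4 − 26.2 = -19.8°C

-19.8°C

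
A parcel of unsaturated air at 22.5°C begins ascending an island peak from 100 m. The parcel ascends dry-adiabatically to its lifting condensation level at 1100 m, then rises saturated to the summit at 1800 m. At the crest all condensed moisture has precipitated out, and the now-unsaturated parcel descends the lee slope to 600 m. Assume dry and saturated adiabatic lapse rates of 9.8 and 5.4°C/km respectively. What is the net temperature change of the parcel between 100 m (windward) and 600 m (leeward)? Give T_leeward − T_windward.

100 → 1100 m (dry, 9.8°C/km): ΔT = -9.8 × 1 = -9.8°C → T = 12.7°C
1100 → 1800 m (saturated, 5.4°C/km): ΔT = -5.4 × 0.7 = -3.78°C → T = 8.92°C
1800 → 600 m (dry descent, 9.8°C/km): ΔT = +9.8 × 1.2 = +11.76°C → T = 20.68°C
Net change vs windward start: 20.68 − 22.5 = -1.82°C

-1.82°C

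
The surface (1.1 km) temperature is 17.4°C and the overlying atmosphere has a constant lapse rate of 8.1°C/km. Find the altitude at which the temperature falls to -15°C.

Height above start = (17.4 − (-15)) / 8.1 = 4 km
Altitude = 1100 m + 4000 m = 5100 m

5.1 km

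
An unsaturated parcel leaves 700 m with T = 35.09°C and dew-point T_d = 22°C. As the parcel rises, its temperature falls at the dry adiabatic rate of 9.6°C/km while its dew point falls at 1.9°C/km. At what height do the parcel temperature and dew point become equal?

2400 m

T and T_d converge at 9.6 − 1.9 = 7.7°C per km
Height above start = (35.09 − 22) / 7.7 = 1.7 km
LCL altitude = 700 m + 1700 m = 2400 m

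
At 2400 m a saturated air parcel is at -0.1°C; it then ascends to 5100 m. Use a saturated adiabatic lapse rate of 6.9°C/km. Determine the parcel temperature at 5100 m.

2400 → 5100 m (saturated adiabatic, 6.9°C/km): ΔT = -6.9 × 2.7 = -18.63°C → T = -18.73°C

-18.73°C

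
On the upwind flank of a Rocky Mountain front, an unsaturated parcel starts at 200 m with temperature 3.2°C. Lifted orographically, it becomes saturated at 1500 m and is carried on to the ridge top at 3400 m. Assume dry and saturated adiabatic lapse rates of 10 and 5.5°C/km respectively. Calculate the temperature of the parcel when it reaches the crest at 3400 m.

Dry to 1500 m: -10 × 1.3 km = -13°C, so T = -9.8°C.
Saturated to 3400 m: -5.5 × 1.9 km = -10.45°C, so T = -20.25°C.

-20.25°C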